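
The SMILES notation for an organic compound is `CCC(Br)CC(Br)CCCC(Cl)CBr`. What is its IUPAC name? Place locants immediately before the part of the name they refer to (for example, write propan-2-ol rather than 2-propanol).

1,6,8-tribromo-2-chlorodecane

The parent chain contains 10 carbons (decane).
Choose the numbering such that the substituent locant set {1,2,6,8} is lower than {3,5,9,10} at the first point of difference.
That gives bromo groups at C-1 and C-6 and C-8; a chloro group at C-2.
The substituents are ordered alphabetically, ignoring any di-/tri- multipliers.
Assembling the pieces gives 1,6,8-tribromo-2-chlorodecane.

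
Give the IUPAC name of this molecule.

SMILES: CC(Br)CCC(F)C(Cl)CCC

2-bromo-6-chloro-5-fluorononane

The parent chain contains 9 carbons (nonane).
Choose the numbering such that the substituent locant set {2,5,6} is lower than {4,5,8} at the first point of difference.
With this numbering: a bromo group at C-2; a chloro group at C-6; a fluoro group at C-5.
The substituents are ordered alphabetically, ignoring any di-/tri- multipliers.
Putting it together: 2-bromo-6-chloro-5-fluorononane.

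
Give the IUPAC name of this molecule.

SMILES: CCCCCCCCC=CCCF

The longest carbon chain that includes the multiple bond has 12 carbons, so the parent hydride is dodecane.
There is one C=C double bond, indicated by the ending -ene.
Choose the numbering such that numbering from this end puts the double bond at C-3 rather than C-9.
With this numbering: the double bond between C-3 and C-4; a fluoro group at C-1.
Assembling the pieces gives 1-fluorododec-3-ene.

1-fluorododec-3-ene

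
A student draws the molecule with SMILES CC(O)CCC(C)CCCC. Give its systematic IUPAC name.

5-methylnonan-2-ol

The longest chain bearing the –OH group is 9 carbons long (nonane).
The highest-priority functional group is an alcohol (–OH), so the name ends in -ol.
Choose the numbering such that numbering from this end puts the hydroxyl group at C-2 rather than C-8.
That gives the hydroxyl at C-2; a methyl group at C-5.
Assembling the pieces gives 5-methylnonan-2-ol.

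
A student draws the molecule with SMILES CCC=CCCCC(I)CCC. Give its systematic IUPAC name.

8-iodoundec-3-ene

The longest carbon chain that includes the multiple bond has 11 carbons, so the parent hydride is undecane.
The chain contains a C=C double bond, so the unsaturation ending is -ene.
The numbering direction is chosen so that numbering from this end puts the double bond at C-3 rather than C-8.
That gives the double bond between C-3 and C-4; an iodo group at C-8.
The name is 8-iodoundec-3-ene.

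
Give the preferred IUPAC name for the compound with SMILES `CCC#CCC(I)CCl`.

7-chloro-6-iodohept-3-yne

The longest chain bearing the multiple bond is 7 carbons long (heptane).
There is one C≡C triple bond, indicated by the ending -yne.
Choose the numbering such that numbering from this end puts the triple bond at C-3 rather than C-4.
With this numbering: the triple bond between C-3 and C-4; a chloro group at C-7; an iodo group at C-6.
Prefixes are listed alphabetically: chloro, iodo.
The name is 7-chloro-6-iodohept-3-yne.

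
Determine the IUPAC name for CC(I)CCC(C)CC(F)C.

The longest continuous carbon chain has 8 atoms, so the parent hydride is octane.
Choose the numbering such that the substituent locant set {2,4,7} is lower than {2,5,7} at the first point of difference.
With this numbering: a fluoro group at C-2; an iodo group at C-7; a methyl group at C-4.
The substituents are ordered alphabetically, ignoring any di-/tri- multipliers.
The name is 2-fluoro-7-iodo-4-methyloctane.

2-fluoro-7-iodo-4-methyloctane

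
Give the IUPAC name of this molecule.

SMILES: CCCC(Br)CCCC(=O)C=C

The longest chain bearing the carbonyl and the multiple bond is 10 carbons long (decane).
The principal characteristic group is a ketone (C=O on an internal carbon), named with the suffix -one.
There is one C=C double bond, indicated by the ending -ene.
Number the chain so that numbering from this end puts the carbonyl group at C-3 rather than C-8.
This places the carbonyl at C-3; the double bond between C-1 and C-2; a bromo group at C-7.
The name is 7-bromodec-1-en-3-one.

7-bromodec-1-en-3-one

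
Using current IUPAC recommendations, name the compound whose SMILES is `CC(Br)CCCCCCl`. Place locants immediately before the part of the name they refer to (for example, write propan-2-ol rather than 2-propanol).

The longest carbon chain is 7 atoms: the parent is heptane.
Number the chain so that the substituent locant set {1,6} is lower than {2,7} at the first point of difference.
This places a bromo group at C-6; a chloro group at C-1.
The substituents are ordered alphabetically, ignoring any di-/tri- multipliers.
Putting it together: 6-bromo-1-chloroheptane.

6-bromo-1-chloroheptane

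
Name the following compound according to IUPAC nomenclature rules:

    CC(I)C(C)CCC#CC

7-iodo-6-methyloct-2-yne

The longest carbon chain that includes the multiple bond has 8 carbons, so the parent hydride is octane.
The chain contains a C≡C triple bond, so the unsaturation ending is -yne.
The numbering direction is chosen so that numbering from this end puts the triple bond at C-2 rather than C-6.
That gives the triple bond between C-2 and C-3; an iodo group at C-7; a methyl group at C-6.
Prefixes are listed alphabetically: iodo, methyl.
The name is 7-iodo-6-methyloct-2-yne.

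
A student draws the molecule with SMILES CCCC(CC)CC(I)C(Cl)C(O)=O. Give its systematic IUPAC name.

The longest carbon chain that includes the –COOH group has 8 carbons, so the parent hydride is octane.
The principal characteristic group is a carboxylic acid (terminal –COOH), named with the suffix -oic acid.
The numbering direction is chosen so that the carboxylic acid carbon is C-1 by definition.
With this numbering: a chloro group at C-2; an ethyl group at C-5; an iodo group at C-3.
Prefixes are listed alphabetically: chloro, ethyl, iodo.
Putting it together: 2-chloro-5-ethyl-3-iodooctanoic acid.

2-chloro-5-ethyl-3-iodooctanoic acid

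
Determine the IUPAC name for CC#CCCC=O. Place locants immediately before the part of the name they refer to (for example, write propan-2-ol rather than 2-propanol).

The longest carbon chain that includes the –CHO group and the multiple bond has 6 carbons, so the parent hydride is hexane.
The highest-priority functional group is an aldehyde (terminal –CHO), so the name ends in -al.
There is one C≡C triple bond, indicated by the ending -yne.
Choose the numbering such that the aldehyde carbon is C-1 by definition.
With this numbering: the triple bond between C-4 and C-5.
Assembling the pieces gives hex-4-ynal.

hex-4-ynal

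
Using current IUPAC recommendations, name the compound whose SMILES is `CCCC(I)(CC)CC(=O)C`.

The longest chain bearing the carbonyl is 7 carbons long (heptane).
The principal characteristic group is a ketone (C=O on an internal carbon), named with the suffix -one.
Choose the numbering such that numbering from this end puts the carbonyl group at C-2 rather than C-6.
This places the carbonyl at C-2; an ethyl group at C-4; an iodo group at C-4.
Prefixes are listed alphabetically: ethyl, iodo.
Putting it together: 4-ethyl-4-iodoheptan-2-one.

4-ethyl-4-iodoheptan-2-one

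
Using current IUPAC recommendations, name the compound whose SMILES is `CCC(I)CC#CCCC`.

7-iodonon-4-yne

The longest chain bearing the multiple bond is 9 carbons long (nonane).
A C≡C triple bond in the chain gives the infix -yne-.
The numbering direction is chosen so that numbering from this end puts the triple bond at C-4 rather than C-5.
With this numbering: the triple bond between C-4 and C-5; an iodo group at C-7.
The name is 7-iodonon-4-yne.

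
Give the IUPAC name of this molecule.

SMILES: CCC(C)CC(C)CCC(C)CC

3,5,8-trimethyldecane

The longest continuous carbon chain has 10 atoms, so the parent hydride is decane.
The numbering direction is chosen so that the substituent locant set {3,5,8} is lower than {3,6,8} at the first point of difference.
With this numbering: methyl groups at C-3 and C-5 and C-8.
The name is 3,5,8-trimethyldecane.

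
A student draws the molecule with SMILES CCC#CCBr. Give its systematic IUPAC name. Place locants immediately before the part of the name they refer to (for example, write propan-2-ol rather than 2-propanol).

1-bromopent-2-yne

The longest carbon chain that includes the multiple bond has 5 carbons, so the parent hydride is pentane.
There is one C≡C triple bond, indicated by the ending -yne.
The numbering direction is chosen so that numbering from this end puts the triple bond at C-2 rather than C-3.
That gives the triple bond between C-2 and C-3; a bromo group at C-1.
Putting it together: 1-bromopent-2-yne.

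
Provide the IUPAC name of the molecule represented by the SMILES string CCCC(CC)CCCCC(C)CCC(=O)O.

9-ethyl-4-methyldodecanoic acid

The longest carbon chain that includes the –COOH group has 12 carbons, so the parent hydride is dodecane.
A carboxylic acid (terminal –COOH) is the principal characteristic group, giving the suffix -oic acid.
Choose the numbering such that the carboxylic acid carbon is C-1 by definition.
This places an ethyl group at C-9; a methyl group at C-4.
The substituents are ordered alphabetically, ignoring any di-/tri- multipliers.
Assembling the pieces gives 9-ethyl-4-methyldodecanoic acid.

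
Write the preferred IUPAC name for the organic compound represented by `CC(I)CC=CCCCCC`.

2-iododec-4-ene

The longest carbon chain that includes the multiple bond has 10 carbons, so the parent hydride is decane.
The chain contains a C=C double bond, so the unsaturation ending is -ene.
Number the chain so that numbering from this end puts the double bond at C-4 rather than C-6.
With this numbering: the double bond between C-4 and C-5; an iodo group at C-2.
Putting it together: 2-iododec-4-ene.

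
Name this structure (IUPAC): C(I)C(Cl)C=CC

4-chloro-5-iodopent-2-ene

The longest chain bearing the multiple bond is 5 carbons long (pentane).
The chain contains a C=C double bond, so the unsaturation ending is -ene.
Number the chain so that numbering from this end puts the double bond at C-2 rather than C-3.
This places the double bond between C-2 and C-3; a chloro group at C-4; an iodo group at C-5.
Substituent prefixes are cited in alphabetical order (multiplying prefixes like di-/tri- are ignored for ordering).
The name is 4-chloro-5-iodopent-2-ene.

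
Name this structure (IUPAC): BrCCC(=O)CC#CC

1-bromohept-5-yn-3-one

The longest carbon chain that includes the carbonyl and the multiple bond has 7 carbons, so the parent hydride is heptane.
The principal characteristic group is a ketone (C=O on an internal carbon), named with the suffix -one.
A C≡C triple bond in the chain gives the infix -yne-.
The numbering direction is chosen so that numbering from this end puts the carbonyl group at C-3 rather than C-5.
With this numbering: the carbonyl at C-3; the triple bond between C-5 and C-6; a bromo group at C-1.
The name is 1-bromohept-5-yn-3-one.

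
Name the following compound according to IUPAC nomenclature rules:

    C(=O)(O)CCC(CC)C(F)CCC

The longest chain bearing the –COOH group is 8 carbons long (octane).
The highest-priority functional group is a carboxylic acid (terminal –COOH), so the name ends in -oic acid.
Choose the numbering such that the carboxylic acid carbon is C-1 by definition.
With this numbering: an ethyl group at C-4; a fluoro group at C-5.
Substituent prefixes are cited in alphabetical order (multiplying prefixes like di-/tri- are ignored for ordering).
The name is 4-ethyl-5-fluorooctanoic acid.

4-ethyl-5-fluorooctanoic acid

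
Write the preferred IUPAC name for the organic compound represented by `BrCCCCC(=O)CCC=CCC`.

The longest chain bearing the carbonyl and the multiple bond is 11 carbons long (undecane).
The principal characteristic group is a ketone (C=O on an internal carbon), named with the suffix -one.
A C=C double bond in the chain gives the infix -ene-.
Number the chain so that numbering from this end puts the carbonyl group at C-5 rather than C-7.
That gives the carbonyl at C-5; the double bond between C-8 and C-9; a bromo group at C-1.
Assembling the pieces gives 1-bromoundec-8-en-5-one.

1-bromoundec-8-en-5-one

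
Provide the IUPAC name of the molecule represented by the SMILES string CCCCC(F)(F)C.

The parent chain contains 6 carbons (hexane).
Number the chain so that the substituent locant set {2,2} is lower than {5,5} at the first point of difference.
With this numbering: two fluoro groups at C-2.
The name is 2,2-difluorohexane.

2,2-difluorohexane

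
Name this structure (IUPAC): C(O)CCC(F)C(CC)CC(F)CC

5-ethyl-4,7-difluorononan-1-ol

The longest chain bearing the –OH group is 9 carbons long (nonane).
The principal characteristic group is an alcohol (–OH), named with the suffix -ol.
The numbering direction is chosen so that numbering from this end puts the hydroxyl group at C-1 rather than C-9.
That gives the hydroxyl at C-1; an ethyl group at C-5; fluoro groups at C-4 and C-7.
Substituent prefixes are cited in alphabetical order (multiplying prefixes like di-/tri- are ignored for ordering).
The name is 5-ethyl-4,7-difluorononan-1-ol.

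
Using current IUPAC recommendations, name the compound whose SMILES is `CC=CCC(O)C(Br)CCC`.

Counting along the main chain through the –OH group and the multiple bond gives 9 carbons: the parent is nonane.
The principal characteristic group is an alcohol (–OH), named with the suffix -ol.
A C=C double bond in the chain gives the infix -ene-.
Number the chain so that numbering from this end puts the double bond at C-2 rather than C-7.
This places the hydroxyl at C-5; the double bond between C-2 and C-3; a bromo group at C-6.
The name is 6-bromonon-2-en-5-ol.

6-bromonon-2-en-5-ol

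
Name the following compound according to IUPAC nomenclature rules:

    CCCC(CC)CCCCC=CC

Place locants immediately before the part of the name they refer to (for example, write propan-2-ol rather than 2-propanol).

The longest chain bearing the multiple bond is 11 carbons long (undecane).
A C=C double bond in the chain gives the infix -ene-.
The numbering direction is chosen so that numbering from this end puts the double bond at C-2 rather than C-9.
With this numbering: the double bond between C-2 and C-3; an ethyl group at C-8.
The name is 8-ethylundec-2-ene.

8-ethylundec-2-ene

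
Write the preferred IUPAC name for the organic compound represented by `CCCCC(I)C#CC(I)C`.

The longest chain bearing the multiple bond is 9 carbons long (nonane).
The chain contains a C≡C triple bond, so the unsaturation ending is -yne.
The numbering direction is chosen so that numbering from this end puts the triple bond at C-3 rather than C-6.
That gives the triple bond between C-3 and C-4; iodo groups at C-2 and C-5.
The name is 2,5-diiodonon-3-yne.

2,5-diiodonon-3-yne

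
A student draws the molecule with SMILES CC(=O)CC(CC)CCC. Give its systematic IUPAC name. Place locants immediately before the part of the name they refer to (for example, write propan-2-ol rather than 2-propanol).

4-ethylheptan-2-one

The longest carbon chain that includes the carbonyl has 7 carbons, so the parent hydride is heptane.
The principal characteristic group is a ketone (C=O on an internal carbon), named with the suffix -one.
The numbering direction is chosen so that numbering from this end puts the carbonyl group at C-2 rather than C-6.
That gives the carbonyl at C-2; an ethyl group at C-4.
The name is 4-ethylheptan-2-one.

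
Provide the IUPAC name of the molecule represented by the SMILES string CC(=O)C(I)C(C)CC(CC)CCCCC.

Counting along the main chain through the carbonyl gives 11 carbons: the parent is undecane.
The highest-priority functional group is a ketone (C=O on an internal carbon), so the name ends in -one.
Number the chain so that numbering from this end puts the carbonyl group at C-2 rather than C-10.
That gives the carbonyl at C-2; an ethyl group at C-6; an iodo group at C-3; a methyl group at C-4.
The substituents are ordered alphabetically, ignoring any di-/tri- multipliers.
Assembling the pieces gives 6-ethyl-3-iodo-4-methylundecan-2-one.

6-ethyl-3-iodo-4-methylundecan-2-one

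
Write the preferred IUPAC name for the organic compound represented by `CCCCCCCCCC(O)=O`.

The longest carbon chain that includes the –COOH group has 10 carbons, so the parent hydride is decane.
The highest-priority functional group is a carboxylic acid (terminal –COOH), so the name ends in -oic acid.
The numbering direction is chosen so that the carboxylic acid carbon is C-1 by definition.
The name is decanoic acid.

decanoic acid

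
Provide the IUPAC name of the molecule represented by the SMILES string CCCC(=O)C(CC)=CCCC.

The longest chain bearing the carbonyl and the multiple bond is 9 carbons long (nonane).
The principal characteristic group is a ketone (C=O on an internal carbon), named with the suffix -one.
There is one C=C double bond, indicated by the ending -ene.
The numbering direction is chosen so that numbering from this end puts the carbonyl group at C-4 rather than C-6.
This places the carbonyl at C-4; the double bond between C-5 and C-6; an ethyl group at C-5.
The name is 5-ethylnon-5-en-4-one.

5-ethylnon-5-en-4-one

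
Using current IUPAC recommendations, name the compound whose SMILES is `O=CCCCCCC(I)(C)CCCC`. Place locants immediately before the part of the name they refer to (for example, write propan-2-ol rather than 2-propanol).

7-iodo-7-methylundecanal

The longest carbon chain that includes the –CHO group has 11 carbons, so the parent hydride is undecane.
An aldehyde (terminal –CHO) is the principal characteristic group, giving the suffix -al.
The numbering direction is chosen so that the aldehyde carbon is C-1 by definition.
That gives an iodo group at C-7; a methyl group at C-7.
Substituent prefixes are cited in alphabetical order (multiplying prefixes like di-/tri- are ignored for ordering).
Assembling the pieces gives 7-iodo-7-methylundecanal.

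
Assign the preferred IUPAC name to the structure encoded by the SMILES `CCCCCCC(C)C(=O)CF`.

1-fluoro-3-methylnonan-2-one

The longest chain bearing the carbonyl is 9 carbons long (nonane).
The principal characteristic group is a ketone (C=O on an internal carbon), named with the suffix -one.
The numbering direction is chosen so that numbering from this end puts the carbonyl group at C-2 rather than C-8.
With this numbering: the carbonyl at C-2; a fluoro group at C-1; a methyl group at C-3.
Substituent prefixes are cited in alphabetical order (multiplying prefixes like di-/tri- are ignored for ordering).
Assembling the pieces gives 1-fluoro-3-methylnonan-2-one.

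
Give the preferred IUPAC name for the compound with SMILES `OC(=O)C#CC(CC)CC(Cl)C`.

The longest chain bearing the –COOH group and the multiple bond is 7 carbons long (heptane).
A carboxylic acid (terminal –COOH) is the principal characteristic group, giving the suffix -oic acid.
A C≡C triple bond in the chain gives the infix -yne-.
The numbering direction is chosen so that the carboxylic acid carbon is C-1 by definition.
This places the triple bond between C-2 and C-3; a chloro group at C-6; an ethyl group at C-4.
Substituent prefixes are cited in alphabetical order (multiplying prefixes like di-/tri- are ignored for ordering).
Assembling the pieces gives 6-chloro-4-ethylhept-2-ynoic acid.

6-chloro-4-ethylhept-2-ynoic acid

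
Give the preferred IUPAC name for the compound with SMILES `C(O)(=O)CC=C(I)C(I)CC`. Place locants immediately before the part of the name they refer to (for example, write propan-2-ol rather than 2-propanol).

Counting along the main chain through the –COOH group and the multiple bond gives 7 carbons: the parent is heptane.
A carboxylic acid (terminal –COOH) is the principal characteristic group, giving the suffix -oic acid.
A C=C double bond in the chain gives the infix -ene-.
The numbering direction is chosen so that the carboxylic acid carbon is C-1 by definition.
That gives the double bond between C-3 and C-4; iodo groups at C-4 and C-5.
The name is 4,5-diiodohept-3-enoic acid.

4,5-diiodohept-3-enoic acid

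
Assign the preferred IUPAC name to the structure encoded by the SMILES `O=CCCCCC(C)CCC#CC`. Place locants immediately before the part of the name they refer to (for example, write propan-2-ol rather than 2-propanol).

The longest carbon chain that includes the –CHO group and the multiple bond has 11 carbons, so the parent hydride is undecane.
An aldehyde (terminal –CHO) is the principal characteristic group, giving the suffix -al.
The chain contains a C≡C triple bond, so the unsaturation ending is -yne.
The numbering direction is chosen so that the aldehyde carbon is C-1 by definition.
This places the triple bond between C-9 and C-10; a methyl group at C-6.
The name is 6-methylundec-9-ynal.

6-methylundec-9-ynal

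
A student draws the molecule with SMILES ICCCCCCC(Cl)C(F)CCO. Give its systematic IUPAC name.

4-chloro-3-fluoro-10-iododecan-1-ol

The longest carbon chain that includes the –OH group has 10 carbons, so the parent hydride is decane.
The principal characteristic group is an alcohol (–OH), named with the suffix -ol.
The numbering direction is chosen so that numbering from this end puts the hydroxyl group at C-1 rather than C-10.
This places the hydroxyl at C-1; a chloro group at C-4; a fluoro group at C-3; an iodo group at C-10.
The substituents are ordered alphabetically, ignoring any di-/tri- multipliers.
The name is 4-chloro-3-fluoro-10-iododecan-1-ol.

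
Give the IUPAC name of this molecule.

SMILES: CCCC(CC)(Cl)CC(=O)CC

Counting along the main chain through the carbonyl gives 8 carbons: the parent is octane.
A ketone (C=O on an internal carbon) is the principal characteristic group, giving the suffix -one.
Number the chain so that numbering from this end puts the carbonyl group at C-3 rather than C-6.
That gives the carbonyl at C-3; a chloro group at C-5; an ethyl group at C-5.
The substituents are ordered alphabetically, ignoring any di-/tri- multipliers.
Putting it together: 5-chloro-5-ethyloctan-3-one.

5-chloro-5-ethyloctan-3-one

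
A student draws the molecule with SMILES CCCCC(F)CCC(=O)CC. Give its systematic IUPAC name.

6-fluorodecan-3-one

The longest carbon chain that includes the carbonyl has 10 carbons, so the parent hydride is decane.
A ketone (C=O on an internal carbon) is the principal characteristic group, giving the suffix -one.
Choose the numbering such that numbering from this end puts the carbonyl group at C-3 rather than C-8.
This places the carbonyl at C-3; a fluoro group at C-6.
Putting it together: 6-fluorodecan-3-one.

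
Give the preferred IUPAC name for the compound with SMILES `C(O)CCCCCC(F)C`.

7-fluorooctan-1-ol

Counting along the main chain through the –OH group gives 8 carbons: the parent is octane.
An alcohol (–OH) is the principal characteristic group, giving the suffix -ol.
Number the chain so that numbering from this end puts the hydroxyl group at C-1 rather than C-8.
That gives the hydroxyl at C-1; a fluoro group at C-7.
Putting it together: 7-fluorooctan-1-ol.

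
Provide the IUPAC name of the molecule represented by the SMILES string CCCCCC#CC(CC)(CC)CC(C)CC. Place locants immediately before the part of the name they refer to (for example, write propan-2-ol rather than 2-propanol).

5,5-diethyl-3-methyldodec-6-yne

Counting along the main chain through the multiple bond gives 12 carbons: the parent is dodecane.
A C≡C triple bond in the chain gives the infix -yne-.
Number the chain so that the substituent locant set {3,5,5} is lower than {8,8,10} at the first point of difference.
That gives the triple bond between C-6 and C-7; two ethyl groups at C-5; a methyl group at C-3.
Substituent prefixes are cited in alphabetical order (multiplying prefixes like di-/tri- are ignored for ordering).
Assembling the pieces gives 5,5-diethyl-3-methyldodec-6-yne.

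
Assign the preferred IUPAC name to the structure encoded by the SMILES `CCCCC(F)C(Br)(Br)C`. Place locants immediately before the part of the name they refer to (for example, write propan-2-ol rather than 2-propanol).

The longest continuous carbon chain has 7 atoms, so the parent hydride is heptane.
Number the chain so that the substituent locant set {2,2,3} is lower than {5,6,6} at the first point of difference.
With this numbering: two bromo groups at C-2; a fluoro group at C-3.
Prefixes are listed alphabetically: bromo, fluoro.
Assembling the pieces gives 2,2-dibromo-3-fluoroheptane.

2,2-dibromo-3-fluoroheptane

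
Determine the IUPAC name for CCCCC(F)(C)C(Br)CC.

The longest carbon chain is 8 atoms: the parent is octane.
The numbering direction is chosen so that the substituent locant set {3,4,4} is lower than {5,5,6} at the first point of difference.
This places a bromo group at C-3; a fluoro group at C-4; a methyl group at C-4.
Substituent prefixes are cited in alphabetical order (multiplying prefixes like di-/tri- are ignored for ordering).
Putting it together: 3-bromo-4-fluoro-4-methyloctane.

3-bromo-4-fluoro-4-methyloctane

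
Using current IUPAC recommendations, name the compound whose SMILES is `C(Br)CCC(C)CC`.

The longest continuous carbon chain has 6 atoms, so the parent hydride is hexane.
The numbering direction is chosen so that the substituent locant set {1,4} is lower than {3,6} at the first point of difference.
With this numbering: a bromo group at C-1; a methyl group at C-4.
Prefixes are listed alphabetically: bromo, methyl.
Assembling the pieces gives 1-bromo-4-methylhexane.

1-bromo-4-methylhexane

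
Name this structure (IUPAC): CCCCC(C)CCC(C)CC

3,6-dimethyldecane

The longest continuous carbon chain has 10 atoms, so the parent hydride is decane.
Number the chain so that the substituent locant set {3,6} is lower than {5,8} at the first point of difference.
With this numbering: methyl groups at C-3 and C-6.
Assembling the pieces gives 3,6-dimethyldecane.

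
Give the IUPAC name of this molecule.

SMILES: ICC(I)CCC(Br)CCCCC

The longest carbon chain is 10 atoms: the parent is decane.
Number the chain so that the substituent locant set {1,2,5} is lower than {6,9,10} at the first point of difference.
With this numbering: a bromo group at C-5; iodo groups at C-1 and C-2.
The substituents are ordered alphabetically, ignoring any di-/tri- multipliers.
Assembling the pieces gives 5-bromo-1,2-diiododecane.

5-bromo-1,2-diiododecane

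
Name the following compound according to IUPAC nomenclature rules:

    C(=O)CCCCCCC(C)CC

The longest carbon chain that includes the –CHO group has 10 carbons, so the parent hydride is decane.
The principal characteristic group is an aldehyde (terminal –CHO), named with the suffix -al.
The numbering direction is chosen so that the aldehyde carbon is C-1 by definition.
That gives a methyl group at C-8.
The name is 8-methyldecanal.

8-methyldecanal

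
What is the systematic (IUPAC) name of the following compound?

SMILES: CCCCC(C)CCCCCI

The parent chain contains 10 carbons (decane).
The numbering direction is chosen so that the substituent locant set {1,6} is lower than {5,10} at the first point of difference.
With this numbering: an iodo group at C-1; a methyl group at C-6.
Prefixes are listed alphabetically: iodo, methyl.
The name is 1-iodo-6-methyldecane.

1-iodo-6-methyldecane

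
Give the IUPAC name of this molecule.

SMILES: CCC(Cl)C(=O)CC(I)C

5-chloro-2-iodoheptan-4-one

Counting along the main chain through the carbonyl gives 7 carbons: the parent is heptane.
A ketone (C=O on an internal carbon) is the principal characteristic group, giving the suffix -one.
The numbering direction is chosen so that the substituent locant set {2,5} is lower than {3,6} at the first point of difference.
With this numbering: the carbonyl at C-4; a chloro group at C-5; an iodo group at C-2.
Substituent prefixes are cited in alphabetical order (multiplying prefixes like di-/tri- are ignored for ordering).
Assembling the pieces gives 5-chloro-2-iodoheptan-4-one.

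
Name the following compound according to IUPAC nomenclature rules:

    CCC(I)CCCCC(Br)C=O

2-bromo-7-iodononanal

The longest carbon chain that includes the –CHO group has 9 carbons, so the parent hydride is nonane.
An aldehyde (terminal –CHO) is the principal characteristic group, giving the suffix -al.
Number the chain so that the aldehyde carbon is C-1 by definition.
With this numbering: a bromo group at C-2; an iodo group at C-7.
Prefixes are listed alphabetically: bromo, iodo.
Putting it together: 2-bromo-7-iodononanal.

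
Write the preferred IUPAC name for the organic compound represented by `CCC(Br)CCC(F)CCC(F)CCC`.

The longest continuous carbon chain has 12 atoms, so the parent hydride is dodecane.
Choose the numbering such that the substituent locant set {3,6,9} is lower than {4,7,10} at the first point of difference.
That gives a bromo group at C-3; fluoro groups at C-6 and C-9.
Substituent prefixes are cited in alphabetical order (multiplying prefixes like di-/tri- are ignored for ordering).
The name is 3-bromo-6,9-difluorododecane.

3-bromo-6,9-difluorododecane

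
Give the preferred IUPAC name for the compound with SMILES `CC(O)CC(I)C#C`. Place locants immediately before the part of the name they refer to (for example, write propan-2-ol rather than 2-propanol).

The longest carbon chain that includes the –OH group and the multiple bond has 6 carbons, so the parent hydride is hexane.
The principal characteristic group is an alcohol (–OH), named with the suffix -ol.
The chain contains a C≡C triple bond, so the unsaturation ending is -yne.
Choose the numbering such that numbering from this end puts the hydroxyl group at C-2 rather than C-5.
That gives the hydroxyl at C-2; the triple bond between C-5 and C-6; an iodo group at C-4.
Assembling the pieces gives 4-iodohex-5-yn-2-ol.

4-iodohex-5-yn-2-ol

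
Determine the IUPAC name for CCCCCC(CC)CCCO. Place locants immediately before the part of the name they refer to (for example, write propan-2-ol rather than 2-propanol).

4-ethylnonan-1-ol

The longest carbon chain that includes the –OH group has 9 carbons, so the parent hydride is nonane.
The principal characteristic group is an alcohol (–OH), named with the suffix -ol.
The numbering direction is chosen so that numbering from this end puts the hydroxyl group at C-1 rather than C-9.
With this numbering: the hydroxyl at C-1; an ethyl group at C-4.
The name is 4-ethylnonan-1-ol.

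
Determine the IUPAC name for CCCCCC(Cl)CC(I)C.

The parent chain contains 9 carbons (nonane).
Number the chain so that the substituent locant set {2,4} is lower than {6,8} at the first point of difference.
That gives a chloro group at C-4; an iodo group at C-2.
Substituent prefixes are cited in alphabetical order (multiplying prefixes like di-/tri- are ignored for ordering).
The name is 4-chloro-2-iodononane.

4-chloro-2-iodononane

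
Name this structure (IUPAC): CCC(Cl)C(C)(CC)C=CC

5-chloro-4-ethyl-4-methylhept-2-ene

Counting along the main chain through the multiple bond gives 7 carbons: the parent is heptane.
A C=C double bond in the chain gives the infix -ene-.
Number the chain so that numbering from this end puts the double bond at C-2 rather than C-5.
This places the double bond between C-2 and C-3; a chloro group at C-5; an ethyl group at C-4; a methyl group at C-4.
Substituent prefixes are cited in alphabetical order (multiplying prefixes like di-/tri- are ignored for ordering).
The name is 5-chloro-4-ethyl-4-methylhept-2-ene.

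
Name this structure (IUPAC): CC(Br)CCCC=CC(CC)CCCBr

The longest chain bearing the multiple bond is 11 carbons long (undecane).
The chain contains a C=C double bond, so the unsaturation ending is -ene.
The numbering direction is chosen so that numbering from this end puts the double bond at C-5 rather than C-6.
That gives the double bond between C-5 and C-6; bromo groups at C-1 and C-10; an ethyl group at C-4.
Substituent prefixes are cited in alphabetical order (multiplying prefixes like di-/tri- are ignored for ordering).
Assembling the pieces gives 1,10-dibromo-4-ethylundec-5-ene.

1,10-dibromo-4-ethylundec-5-ene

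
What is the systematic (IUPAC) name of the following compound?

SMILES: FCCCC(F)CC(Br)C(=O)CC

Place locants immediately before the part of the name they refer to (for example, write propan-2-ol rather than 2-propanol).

The longest carbon chain that includes the carbonyl has 9 carbons, so the parent hydride is nonane.
The principal characteristic group is a ketone (C=O on an internal carbon), named with the suffix -one.
Choose the numbering such that numbering from this end puts the carbonyl group at C-3 rather than C-7.
With this numbering: the carbonyl at C-3; a bromo group at C-4; fluoro groups at C-6 and C-9.
Substituent prefixes are cited in alphabetical order (multiplying prefixes like di-/tri- are ignored for ordering).
Putting it together: 4-bromo-6,9-difluorononan-3-one.

4-bromo-6,9-difluorononan-3-one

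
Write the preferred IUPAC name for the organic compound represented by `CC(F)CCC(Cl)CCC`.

5-chloro-2-fluorooctane

The longest carbon chain is 8 atoms: the parent is octane.
Choose the numbering such that the substituent locant set {2,5} is lower than {4,7} at the first point of difference.
With this numbering: a chloro group at C-5; a fluoro group at C-2.
Substituent prefixes are cited in alphabetical order (multiplying prefixes like di-/tri- are ignored for ordering).
Assembling the pieces gives 5-chloro-2-fluorooctane.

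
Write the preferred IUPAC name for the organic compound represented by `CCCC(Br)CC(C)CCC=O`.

6-bromo-4-methylnonanal

Counting along the main chain through the –CHO group gives 9 carbons: the parent is nonane.
The principal characteristic group is an aldehyde (terminal –CHO), named with the suffix -al.
Number the chain so that the aldehyde carbon is C-1 by definition.
With this numbering: a bromo group at C-6; a methyl group at C-4.
Prefixes are listed alphabetically: bromo, methyl.
Assembling the pieces gives 6-bromo-4-methylnonanal.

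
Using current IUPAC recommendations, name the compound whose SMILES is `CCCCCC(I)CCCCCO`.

6-iodoundecan-1-ol

Counting along the main chain through the –OH group gives 11 carbons: the parent is undecane.
An alcohol (–OH) is the principal characteristic group, giving the suffix -ol.
The numbering direction is chosen so that numbering from this end puts the hydroxyl group at C-1 rather than C-11.
With this numbering: the hydroxyl at C-1; an iodo group at C-6.
Putting it together: 6-iodoundecan-1-ol.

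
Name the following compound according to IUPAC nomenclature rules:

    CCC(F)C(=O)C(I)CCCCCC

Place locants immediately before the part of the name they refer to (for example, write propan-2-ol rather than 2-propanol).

Counting along the main chain through the carbonyl gives 11 carbons: the parent is undecane.
A ketone (C=O on an internal carbon) is the principal characteristic group, giving the suffix -one.
Choose the numbering such that numbering from this end puts the carbonyl group at C-4 rather than C-8.
This places the carbonyl at C-4; a fluoro group at C-3; an iodo group at C-5.
Prefixes are listed alphabetically: fluoro, iodo.
Assembling the pieces gives 3-fluoro-5-iodoundecan-4-one.

3-fluoro-5-iodoundecan-4-one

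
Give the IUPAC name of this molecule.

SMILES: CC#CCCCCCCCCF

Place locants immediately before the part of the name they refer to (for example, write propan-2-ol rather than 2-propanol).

11-fluoroundec-2-yne

The longest chain bearing the multiple bond is 11 carbons long (undecane).
The chain contains a C≡C triple bond, so the unsaturation ending is -yne.
The numbering direction is chosen so that numbering from this end puts the triple bond at C-2 rather than C-9.
This places the triple bond between C-2 and C-3; a fluoro group at C-11.
The name is 11-fluoroundec-2-yne.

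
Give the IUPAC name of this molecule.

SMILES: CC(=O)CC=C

The longest chain bearing the carbonyl and the multiple bond is 5 carbons long (pentane).
The principal characteristic group is a ketone (C=O on an internal carbon), named with the suffix -one.
There is one C=C double bond, indicated by the ending -ene.
Choose the numbering such that numbering from this end puts the carbonyl group at C-2 rather than C-4.
This places the carbonyl at C-2; the double bond between C-4 and C-5.
The name is pent-4-en-2-one.

pent-4-en-2-one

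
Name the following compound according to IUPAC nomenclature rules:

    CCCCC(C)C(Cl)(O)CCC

Counting along the main chain through the –OH group gives 9 carbons: the parent is nonane.
The principal characteristic group is an alcohol (–OH), named with the suffix -ol.
Number the chain so that numbering from this end puts the hydroxyl group at C-4 rather than C-6.
That gives the hydroxyl at C-4; a chloro group at C-4; a methyl group at C-5.
The substituents are ordered alphabetically, ignoring any di-/tri- multipliers.
The name is 4-chloro-5-methylnonan-4-ol.

4-chloro-5-methylnonan-4-ol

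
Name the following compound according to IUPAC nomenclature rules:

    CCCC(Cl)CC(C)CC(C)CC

The longest carbon chain is 10 atoms: the parent is decane.
Number the chain so that the substituent locant set {3,5,7} is lower than {4,6,8} at the first point of difference.
That gives a chloro group at C-7; methyl groups at C-3 and C-5.
Substituent prefixes are cited in alphabetical order (multiplying prefixes like di-/tri- are ignored for ordering).
Assembling the pieces gives 7-chloro-3,5-dimethyldecane.

7-chloro-3,5-dimethyldecane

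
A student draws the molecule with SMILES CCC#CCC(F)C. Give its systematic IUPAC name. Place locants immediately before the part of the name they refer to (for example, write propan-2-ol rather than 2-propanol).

6-fluorohept-3-yne

Counting along the main chain through the multiple bond gives 7 carbons: the parent is heptane.
The chain contains a C≡C triple bond, so the unsaturation ending is -yne.
The numbering direction is chosen so that numbering from this end puts the triple bond at C-3 rather than C-4.
That gives the triple bond between C-3 and C-4; a fluoro group at C-6.
Putting it together: 6-fluorohept-3-yne.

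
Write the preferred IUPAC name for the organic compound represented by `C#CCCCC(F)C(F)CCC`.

6,7-difluorodec-1-yne

The longest chain bearing the multiple bond is 10 carbons long (decane).
There is one C≡C triple bond, indicated by the ending -yne.
The numbering direction is chosen so that numbering from this end puts the triple bond at C-1 rather than C-9.
With this numbering: the triple bond between C-1 and C-2; fluoro groups at C-6 and C-7.
Putting it together: 6,7-difluorodec-1-yne.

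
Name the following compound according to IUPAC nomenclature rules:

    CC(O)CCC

The longest carbon chain that includes the –OH group has 5 carbons, so the parent hydride is pentane.
The highest-priority functional group is an alcohol (–OH), so the name ends in -ol.
Number the chain so that numbering from this end puts the hydroxyl group at C-2 rather than C-4.
With this numbering: the hydroxyl at C-2.
The name is pentan-2-ol.

pentan-2-ol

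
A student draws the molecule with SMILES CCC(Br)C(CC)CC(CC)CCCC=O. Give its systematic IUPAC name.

8-bromo-5,7-diethyldecanal

Counting along the main chain through the –CHO group gives 10 carbons: the parent is decane.
The highest-priority functional group is an aldehyde (terminal –CHO), so the name ends in -al.
The numbering direction is chosen so that the aldehyde carbon is C-1 by definition.
That gives a bromo group at C-8; ethyl groups at C-5 and C-7.
Substituent prefixes are cited in alphabetical order (multiplying prefixes like di-/tri- are ignored for ordering).
Putting it together: 8-bromo-5,7-diethyldecanal.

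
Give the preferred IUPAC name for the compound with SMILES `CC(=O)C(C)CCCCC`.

3-methyloctan-2-one

The longest chain bearing the carbonyl is 8 carbons long (octane).
A ketone (C=O on an internal carbon) is the principal characteristic group, giving the suffix -one.
Number the chain so that numbering from this end puts the carbonyl group at C-2 rather than C-7.
This places the carbonyl at C-2; a methyl group at C-3.
Assembling the pieces gives 3-methyloctan-2-one.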